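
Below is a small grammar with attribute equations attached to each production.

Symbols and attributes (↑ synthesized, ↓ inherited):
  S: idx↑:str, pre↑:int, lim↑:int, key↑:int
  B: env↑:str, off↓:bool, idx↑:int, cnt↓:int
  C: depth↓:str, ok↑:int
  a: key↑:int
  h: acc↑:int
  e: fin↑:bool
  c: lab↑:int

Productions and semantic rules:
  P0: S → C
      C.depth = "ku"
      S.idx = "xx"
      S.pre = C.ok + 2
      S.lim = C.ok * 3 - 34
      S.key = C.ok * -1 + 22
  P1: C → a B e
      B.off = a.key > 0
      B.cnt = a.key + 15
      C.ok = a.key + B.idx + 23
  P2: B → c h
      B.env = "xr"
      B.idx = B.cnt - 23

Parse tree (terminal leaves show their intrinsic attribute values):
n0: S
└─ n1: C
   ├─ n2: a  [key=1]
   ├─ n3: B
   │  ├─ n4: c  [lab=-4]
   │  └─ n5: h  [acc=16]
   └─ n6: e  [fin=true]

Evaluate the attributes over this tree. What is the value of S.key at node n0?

5

1. n1.depth = "ku"  ["ku"]
2. n2.key = 1  [terminal]
3. n3.off = true  [a.key > 0]
4. n3.cnt = 16  [a.key + 15]
5. n4.lab = -4  [terminal]
6. n5.acc = 16  [terminal]
7. n3.env = "xr"  ["xr"]
8. n3.idx = -7  [B.cnt - 23]
9. n6.fin = true  [terminal]
10. n1.ok = 17  [a.key + B.idx + 23]
11. n0.idx = "xx"  ["xx"]
12. n0.pre = 19  [C.ok + 2]
13. n0.lim = 17  [C.ok * 3 - 34]
14. n0.key = 5  [C.ok * -1 + 22]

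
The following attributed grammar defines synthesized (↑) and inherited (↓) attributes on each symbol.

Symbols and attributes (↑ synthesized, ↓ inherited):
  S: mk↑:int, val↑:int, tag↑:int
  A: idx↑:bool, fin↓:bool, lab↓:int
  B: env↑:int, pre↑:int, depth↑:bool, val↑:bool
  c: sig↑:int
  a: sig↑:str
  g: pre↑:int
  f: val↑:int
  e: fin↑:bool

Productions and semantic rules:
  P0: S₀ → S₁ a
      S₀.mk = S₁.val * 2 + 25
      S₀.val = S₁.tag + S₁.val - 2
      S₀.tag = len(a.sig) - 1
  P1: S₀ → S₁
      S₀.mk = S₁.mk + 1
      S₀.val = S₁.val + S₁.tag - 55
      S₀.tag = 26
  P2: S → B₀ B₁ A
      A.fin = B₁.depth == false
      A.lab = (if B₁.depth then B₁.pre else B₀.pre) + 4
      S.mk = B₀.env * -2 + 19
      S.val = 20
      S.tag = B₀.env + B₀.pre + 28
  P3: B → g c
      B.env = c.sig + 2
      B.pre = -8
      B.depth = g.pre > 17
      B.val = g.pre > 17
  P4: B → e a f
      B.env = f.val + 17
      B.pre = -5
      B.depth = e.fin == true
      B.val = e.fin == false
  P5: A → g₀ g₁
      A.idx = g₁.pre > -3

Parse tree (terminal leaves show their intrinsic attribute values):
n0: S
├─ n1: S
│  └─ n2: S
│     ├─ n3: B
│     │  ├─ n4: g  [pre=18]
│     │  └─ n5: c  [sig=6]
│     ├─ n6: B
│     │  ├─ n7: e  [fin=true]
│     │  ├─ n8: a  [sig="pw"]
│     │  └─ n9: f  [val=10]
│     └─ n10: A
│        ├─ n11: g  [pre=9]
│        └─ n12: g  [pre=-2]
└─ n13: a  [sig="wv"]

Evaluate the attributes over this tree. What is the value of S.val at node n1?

1. n4.pre = 18  [terminal]
2. n5.sig = 6  [terminal]
3. n3.env = 8  [c.sig + 2]
4. n3.pre = -8  [-8]
5. n3.depth = true  [g.pre > 17]
6. n3.val = true  [g.pre > 17]
7. n7.fin = true  [terminal]
8. n8.sig = "pw"  [terminal]
9. n9.val = 10  [terminal]
10. n6.env = 27  [f.val + 17]
11. n6.pre = -5  [-5]
12. n6.depth = true  [e.fin == true]
13. n6.val = false  [e.fin == false]
14. n10.fin = false  [B₁.depth == false]
15. n10.lab = -1  [(if B₁.depth then B₁.pre else B₀.pre) + 4]
16. n11.pre = 9  [terminal]
17. n12.pre = -2  [terminal]
18. n10.idx = true  [g₁.pre > -3]
19. n2.mk = 3  [B₀.env * -2 + 19]
20. n2.val = 20  [20]
21. n2.tag = 28  [B₀.env + B₀.pre + 28]
22. n1.mk = 4  [S₁.mk + 1]
23. n1.val = -7  [S₁.val + S₁.tag - 55]
24. n1.tag = 26  [26]
25. n13.sig = "wv"  [terminal]
26. n0.mk = 11  [S₁.val * 2 + 25]
27. n0.val = 17  [S₁.tag + S₁.val - 2]
28. n0.tag = 1  [len(a.sig) - 1]

-7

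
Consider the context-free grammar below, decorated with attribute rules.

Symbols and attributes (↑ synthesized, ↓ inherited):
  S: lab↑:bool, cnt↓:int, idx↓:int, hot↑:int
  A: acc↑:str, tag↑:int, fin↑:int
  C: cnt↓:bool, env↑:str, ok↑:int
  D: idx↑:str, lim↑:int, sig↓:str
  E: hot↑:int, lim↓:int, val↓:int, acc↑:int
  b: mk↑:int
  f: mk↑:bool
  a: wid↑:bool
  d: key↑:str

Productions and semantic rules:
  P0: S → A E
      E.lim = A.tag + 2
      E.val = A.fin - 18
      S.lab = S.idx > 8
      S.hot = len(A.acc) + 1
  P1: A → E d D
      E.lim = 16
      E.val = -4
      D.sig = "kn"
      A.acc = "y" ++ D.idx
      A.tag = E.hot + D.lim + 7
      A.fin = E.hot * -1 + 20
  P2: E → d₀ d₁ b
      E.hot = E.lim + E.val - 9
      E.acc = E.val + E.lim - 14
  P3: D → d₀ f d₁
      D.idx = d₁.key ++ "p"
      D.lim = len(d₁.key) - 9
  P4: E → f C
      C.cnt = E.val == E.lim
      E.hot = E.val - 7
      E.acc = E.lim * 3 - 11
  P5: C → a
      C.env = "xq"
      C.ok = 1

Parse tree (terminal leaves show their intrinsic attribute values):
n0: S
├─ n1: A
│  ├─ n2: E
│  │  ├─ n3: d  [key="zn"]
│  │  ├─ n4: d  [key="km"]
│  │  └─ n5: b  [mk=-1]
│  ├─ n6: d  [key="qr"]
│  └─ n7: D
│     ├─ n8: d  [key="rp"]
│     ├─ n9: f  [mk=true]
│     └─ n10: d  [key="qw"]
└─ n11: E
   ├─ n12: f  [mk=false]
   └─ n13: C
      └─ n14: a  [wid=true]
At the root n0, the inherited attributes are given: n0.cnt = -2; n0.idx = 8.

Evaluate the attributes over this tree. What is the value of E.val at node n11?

1. n0.cnt = -2  [given at root]
2. n0.idx = 8  [given at root]
3. n2.lim = 16  [16]
4. n2.val = -4  [-4]
5. n3.key = "zn"  [terminal]
6. n4.key = "km"  [terminal]
7. n5.mk = -1  [terminal]
8. n2.hot = 3  [E.lim + E.val - 9]
9. n2.acc = -2  [E.val + E.lim - 14]
10. n6.key = "qr"  [terminal]
11. n7.sig = "kn"  ["kn"]
12. n8.key = "rp"  [terminal]
13. n9.mk = true  [terminal]
14. n10.key = "qw"  [terminal]
15. n7.idx = "qwp"  [d₁.key ++ "p"]
16. n7.lim = -7  [len(d₁.key) - 9]
17. n1.acc = "yqwp"  ["y" ++ D.idx]
18. n1.tag = 3  [E.hot + D.lim + 7]
19. n1.fin = 17  [E.hot * -1 + 20]
20. n11.lim = 5  [A.tag + 2]
21. n11.val = -1  [A.fin - 18]
22. n12.mk = false  [terminal]
23. n13.cnt = false  [E.val == E.lim]
24. n14.wid = true  [terminal]
25. n13.env = "xq"  ["xq"]
26. n13.ok = 1  [1]
27. n11.hot = -8  [E.val - 7]
28. n11.acc = 4  [E.lim * 3 - 11]
29. n0.lab = false  [S.idx > 8]
30. n0.hot = 5  [len(A.acc) + 1]

-1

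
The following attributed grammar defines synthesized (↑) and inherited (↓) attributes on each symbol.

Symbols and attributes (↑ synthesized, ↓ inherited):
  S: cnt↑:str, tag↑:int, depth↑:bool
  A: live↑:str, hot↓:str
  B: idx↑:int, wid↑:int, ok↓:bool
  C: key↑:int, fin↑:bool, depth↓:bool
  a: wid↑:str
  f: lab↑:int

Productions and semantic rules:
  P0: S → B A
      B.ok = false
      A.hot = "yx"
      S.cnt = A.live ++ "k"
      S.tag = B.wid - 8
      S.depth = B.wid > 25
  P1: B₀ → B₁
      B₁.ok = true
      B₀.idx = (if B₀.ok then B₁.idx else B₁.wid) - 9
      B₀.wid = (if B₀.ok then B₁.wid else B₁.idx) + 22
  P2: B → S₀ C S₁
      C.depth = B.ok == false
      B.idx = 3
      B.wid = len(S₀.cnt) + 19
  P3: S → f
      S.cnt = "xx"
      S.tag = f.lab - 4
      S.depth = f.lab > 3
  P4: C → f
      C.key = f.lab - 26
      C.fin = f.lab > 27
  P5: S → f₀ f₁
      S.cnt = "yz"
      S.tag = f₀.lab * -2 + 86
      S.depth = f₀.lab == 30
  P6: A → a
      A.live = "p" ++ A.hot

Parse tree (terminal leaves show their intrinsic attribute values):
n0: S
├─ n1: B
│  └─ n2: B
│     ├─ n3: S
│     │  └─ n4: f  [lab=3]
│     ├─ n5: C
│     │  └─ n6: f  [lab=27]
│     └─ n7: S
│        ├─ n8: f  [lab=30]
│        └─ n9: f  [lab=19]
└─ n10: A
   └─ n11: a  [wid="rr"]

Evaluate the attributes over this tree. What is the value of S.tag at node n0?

17

1. n1.ok = false  [false]
2. n2.ok = true  [true]
3. n4.lab = 3  [terminal]
4. n3.cnt = "xx"  ["xx"]
5. n3.tag = -1  [f.lab - 4]
6. n3.depth = false  [f.lab > 3]
7. n5.depth = false  [B.ok == false]
8. n6.lab = 27  [terminal]
9. n5.key = 1  [f.lab - 26]
10. n5.fin = false  [f.lab > 27]
11. n8.lab = 30  [terminal]
12. n9.lab = 19  [terminal]
13. n7.cnt = "yz"  ["yz"]
14. n7.tag = 26  [f₀.lab * -2 + 86]
15. n7.depth = true  [f₀.lab == 30]
16. n2.idx = 3  [3]
17. n2.wid = 21  [len(S₀.cnt) + 19]
18. n1.idx = 12  [(if B₀.ok then B₁.idx else B₁.wid) - 9]
19. n1.wid = 25  [(if B₀.ok then B₁.wid else B₁.idx) + 22]
20. n10.hot = "yx"  ["yx"]
21. n11.wid = "rr"  [terminal]
22. n10.live = "pyx"  ["p" ++ A.hot]
23. n0.cnt = "pyxk"  [A.live ++ "k"]
24. n0.tag = 17  [B.wid - 8]
25. n0.depth = false  [B.wid > 25]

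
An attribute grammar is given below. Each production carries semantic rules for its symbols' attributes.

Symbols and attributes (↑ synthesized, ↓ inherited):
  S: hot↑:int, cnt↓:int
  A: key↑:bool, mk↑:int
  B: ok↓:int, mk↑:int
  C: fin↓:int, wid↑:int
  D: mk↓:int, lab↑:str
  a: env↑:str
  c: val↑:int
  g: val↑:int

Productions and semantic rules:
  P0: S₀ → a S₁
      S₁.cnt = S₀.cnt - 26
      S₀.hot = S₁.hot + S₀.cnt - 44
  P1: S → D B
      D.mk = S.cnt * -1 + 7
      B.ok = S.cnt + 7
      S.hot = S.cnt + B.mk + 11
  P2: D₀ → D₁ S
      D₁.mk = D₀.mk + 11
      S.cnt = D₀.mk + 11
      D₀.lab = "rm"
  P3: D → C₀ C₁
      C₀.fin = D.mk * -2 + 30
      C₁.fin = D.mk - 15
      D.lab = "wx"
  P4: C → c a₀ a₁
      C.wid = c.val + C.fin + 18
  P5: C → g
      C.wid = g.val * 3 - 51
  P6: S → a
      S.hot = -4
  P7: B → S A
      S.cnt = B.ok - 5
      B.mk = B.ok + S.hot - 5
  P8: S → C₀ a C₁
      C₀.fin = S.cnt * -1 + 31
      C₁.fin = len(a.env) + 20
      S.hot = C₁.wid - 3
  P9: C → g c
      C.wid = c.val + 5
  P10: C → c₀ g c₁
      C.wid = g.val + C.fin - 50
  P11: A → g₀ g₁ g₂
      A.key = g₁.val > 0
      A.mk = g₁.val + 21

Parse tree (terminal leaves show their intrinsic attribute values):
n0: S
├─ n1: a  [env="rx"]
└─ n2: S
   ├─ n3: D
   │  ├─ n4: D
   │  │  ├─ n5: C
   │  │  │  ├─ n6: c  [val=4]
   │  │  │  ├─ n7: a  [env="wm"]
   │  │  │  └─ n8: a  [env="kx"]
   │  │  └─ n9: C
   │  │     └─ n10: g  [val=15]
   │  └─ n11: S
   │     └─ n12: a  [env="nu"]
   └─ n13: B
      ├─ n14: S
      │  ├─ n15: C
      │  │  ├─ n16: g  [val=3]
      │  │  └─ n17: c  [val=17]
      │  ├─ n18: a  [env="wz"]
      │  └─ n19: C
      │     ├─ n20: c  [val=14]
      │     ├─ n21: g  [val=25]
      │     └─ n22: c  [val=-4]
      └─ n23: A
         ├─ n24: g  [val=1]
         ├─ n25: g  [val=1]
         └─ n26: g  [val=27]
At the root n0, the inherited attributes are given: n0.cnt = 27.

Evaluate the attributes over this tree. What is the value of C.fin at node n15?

1. n0.cnt = 27  [given at root]
2. n1.env = "rx"  [terminal]
3. n2.cnt = 1  [S₀.cnt - 26]
4. n3.mk = 6  [S.cnt * -1 + 7]
5. n4.mk = 17  [D₀.mk + 11]
6. n5.fin = -4  [D.mk * -2 + 30]
7. n6.val = 4  [terminal]
8. n7.env = "wm"  [terminal]
9. n8.env = "kx"  [terminal]
10. n5.wid = 18  [c.val + C.fin + 18]
11. n9.fin = 2  [D.mk - 15]
12. n10.val = 15  [terminal]
13. n9.wid = -6  [g.val * 3 - 51]
14. n4.lab = "wx"  ["wx"]
15. n11.cnt = 17  [D₀.mk + 11]
16. n12.env = "nu"  [terminal]
17. n11.hot = -4  [-4]
18. n3.lab = "rm"  ["rm"]
19. n13.ok = 8  [S.cnt + 7]
20. n14.cnt = 3  [B.ok - 5]
21. n15.fin = 28  [S.cnt * -1 + 31]
22. n16.val = 3  [terminal]
23. n17.val = 17  [terminal]
24. n15.wid = 22  [c.val + 5]
25. n18.env = "wz"  [terminal]
26. n19.fin = 22  [len(a.env) + 20]
27. n20.val = 14  [terminal]
28. n21.val = 25  [terminal]
29. n22.val = -4  [terminal]
30. n19.wid = -3  [g.val + C.fin - 50]
31. n14.hot = -6  [C₁.wid - 3]
32. n24.val = 1  [terminal]
33. n25.val = 1  [terminal]
34. n26.val = 27  [terminal]
35. n23.key = true  [g₁.val > 0]
36. n23.mk = 22  [g₁.val + 21]
37. n13.mk = -3  [B.ok + S.hot - 5]
38. n2.hot = 9  [S.cnt + B.mk + 11]
39. n0.hot = -8  [S₁.hot + S₀.cnt - 44]

28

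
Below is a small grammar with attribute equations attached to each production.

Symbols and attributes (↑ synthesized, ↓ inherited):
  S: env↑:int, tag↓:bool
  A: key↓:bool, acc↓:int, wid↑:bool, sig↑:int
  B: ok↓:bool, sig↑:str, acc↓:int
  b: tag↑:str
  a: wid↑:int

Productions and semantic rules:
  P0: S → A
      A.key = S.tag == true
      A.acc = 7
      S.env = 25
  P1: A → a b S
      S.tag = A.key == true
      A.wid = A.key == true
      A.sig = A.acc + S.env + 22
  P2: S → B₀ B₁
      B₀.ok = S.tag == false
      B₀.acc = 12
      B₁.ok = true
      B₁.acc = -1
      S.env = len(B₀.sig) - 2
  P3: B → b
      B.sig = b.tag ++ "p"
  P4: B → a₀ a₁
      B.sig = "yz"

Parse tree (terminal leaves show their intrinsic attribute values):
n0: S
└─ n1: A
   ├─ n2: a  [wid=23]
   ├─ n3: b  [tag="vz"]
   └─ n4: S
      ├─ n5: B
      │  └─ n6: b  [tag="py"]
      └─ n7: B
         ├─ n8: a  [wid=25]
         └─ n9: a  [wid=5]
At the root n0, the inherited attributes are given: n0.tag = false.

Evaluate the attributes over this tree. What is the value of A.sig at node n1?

30

1. n0.tag = false  [given at root]
2. n1.key = false  [S.tag == true]
3. n1.acc = 7  [7]
4. n2.wid = 23  [terminal]
5. n3.tag = "vz"  [terminal]
6. n4.tag = false  [A.key == true]
7. n5.ok = true  [S.tag == false]
8. n5.acc = 12  [12]
9. n6.tag = "py"  [terminal]
10. n5.sig = "pyp"  [b.tag ++ "p"]
11. n7.ok = true  [true]
12. n7.acc = -1  [-1]
13. n8.wid = 25  [terminal]
14. n9.wid = 5  [terminal]
15. n7.sig = "yz"  ["yz"]
16. n4.env = 1  [len(B₀.sig) - 2]
17. n1.wid = false  [A.key == true]
18. n1.sig = 30  [A.acc + S.env + 22]
19. n0.env = 25  [25]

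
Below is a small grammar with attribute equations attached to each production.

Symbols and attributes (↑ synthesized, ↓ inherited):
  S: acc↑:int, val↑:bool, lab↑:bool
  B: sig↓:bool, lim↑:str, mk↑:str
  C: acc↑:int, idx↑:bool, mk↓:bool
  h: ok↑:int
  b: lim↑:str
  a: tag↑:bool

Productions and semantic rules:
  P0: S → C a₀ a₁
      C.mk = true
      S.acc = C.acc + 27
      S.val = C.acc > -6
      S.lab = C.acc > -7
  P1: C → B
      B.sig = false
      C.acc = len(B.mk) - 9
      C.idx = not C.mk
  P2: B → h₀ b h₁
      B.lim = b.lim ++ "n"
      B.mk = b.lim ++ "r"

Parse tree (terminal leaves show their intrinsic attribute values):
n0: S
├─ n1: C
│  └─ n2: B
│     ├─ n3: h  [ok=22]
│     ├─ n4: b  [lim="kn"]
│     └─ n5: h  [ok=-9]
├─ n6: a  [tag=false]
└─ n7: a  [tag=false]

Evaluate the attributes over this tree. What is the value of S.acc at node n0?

21

1. n1.mk = true  [true]
2. n2.sig = false  [false]
3. n3.ok = 22  [terminal]
4. n4.lim = "kn"  [terminal]
5. n5.ok = -9  [terminal]
6. n2.lim = "knn"  [b.lim ++ "n"]
7. n2.mk = "knr"  [b.lim ++ "r"]
8. n1.acc = -6  [len(B.mk) - 9]
9. n1.idx = false  [not C.mk]
10. n6.tag = false  [terminal]
11. n7.tag = false  [terminal]
12. n0.acc = 21  [C.acc + 27]
13. n0.val = false  [C.acc > -6]
14. n0.lab = true  [C.acc > -7]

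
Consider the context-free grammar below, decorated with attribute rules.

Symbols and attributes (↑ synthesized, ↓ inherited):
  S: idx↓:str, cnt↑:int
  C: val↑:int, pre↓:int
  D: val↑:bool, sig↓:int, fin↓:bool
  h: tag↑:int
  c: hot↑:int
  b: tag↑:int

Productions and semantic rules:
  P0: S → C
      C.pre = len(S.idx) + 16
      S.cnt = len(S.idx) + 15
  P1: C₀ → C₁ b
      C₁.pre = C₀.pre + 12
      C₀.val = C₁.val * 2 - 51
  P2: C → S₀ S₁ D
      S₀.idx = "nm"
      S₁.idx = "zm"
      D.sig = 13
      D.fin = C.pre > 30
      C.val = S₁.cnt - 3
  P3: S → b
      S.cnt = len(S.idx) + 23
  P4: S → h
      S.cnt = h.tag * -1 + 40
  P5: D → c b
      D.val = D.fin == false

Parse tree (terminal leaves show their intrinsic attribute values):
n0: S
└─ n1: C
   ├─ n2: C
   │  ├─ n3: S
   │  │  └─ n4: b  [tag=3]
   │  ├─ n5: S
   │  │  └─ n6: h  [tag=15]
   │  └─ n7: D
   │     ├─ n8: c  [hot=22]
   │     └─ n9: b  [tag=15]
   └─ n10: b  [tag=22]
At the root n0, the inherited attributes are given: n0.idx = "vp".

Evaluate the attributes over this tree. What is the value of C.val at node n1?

-7

1. n0.idx = "vp"  [given at root]
2. n1.pre = 18  [len(S.idx) + 16]
3. n2.pre = 30  [C₀.pre + 12]
4. n3.idx = "nm"  ["nm"]
5. n4.tag = 3  [terminal]
6. n3.cnt = 25  [len(S.idx) + 23]
7. n5.idx = "zm"  ["zm"]
8. n6.tag = 15  [terminal]
9. n5.cnt = 25  [h.tag * -1 + 40]
10. n7.sig = 13  [13]
11. n7.fin = false  [C.pre > 30]
12. n8.hot = 22  [terminal]
13. n9.tag = 15  [terminal]
14. n7.val = true  [D.fin == false]
15. n2.val = 22  [S₁.cnt - 3]
16. n10.tag = 22  [terminal]
17. n1.val = -7  [C₁.val * 2 - 51]
18. n0.cnt = 17  [len(S.idx) + 15]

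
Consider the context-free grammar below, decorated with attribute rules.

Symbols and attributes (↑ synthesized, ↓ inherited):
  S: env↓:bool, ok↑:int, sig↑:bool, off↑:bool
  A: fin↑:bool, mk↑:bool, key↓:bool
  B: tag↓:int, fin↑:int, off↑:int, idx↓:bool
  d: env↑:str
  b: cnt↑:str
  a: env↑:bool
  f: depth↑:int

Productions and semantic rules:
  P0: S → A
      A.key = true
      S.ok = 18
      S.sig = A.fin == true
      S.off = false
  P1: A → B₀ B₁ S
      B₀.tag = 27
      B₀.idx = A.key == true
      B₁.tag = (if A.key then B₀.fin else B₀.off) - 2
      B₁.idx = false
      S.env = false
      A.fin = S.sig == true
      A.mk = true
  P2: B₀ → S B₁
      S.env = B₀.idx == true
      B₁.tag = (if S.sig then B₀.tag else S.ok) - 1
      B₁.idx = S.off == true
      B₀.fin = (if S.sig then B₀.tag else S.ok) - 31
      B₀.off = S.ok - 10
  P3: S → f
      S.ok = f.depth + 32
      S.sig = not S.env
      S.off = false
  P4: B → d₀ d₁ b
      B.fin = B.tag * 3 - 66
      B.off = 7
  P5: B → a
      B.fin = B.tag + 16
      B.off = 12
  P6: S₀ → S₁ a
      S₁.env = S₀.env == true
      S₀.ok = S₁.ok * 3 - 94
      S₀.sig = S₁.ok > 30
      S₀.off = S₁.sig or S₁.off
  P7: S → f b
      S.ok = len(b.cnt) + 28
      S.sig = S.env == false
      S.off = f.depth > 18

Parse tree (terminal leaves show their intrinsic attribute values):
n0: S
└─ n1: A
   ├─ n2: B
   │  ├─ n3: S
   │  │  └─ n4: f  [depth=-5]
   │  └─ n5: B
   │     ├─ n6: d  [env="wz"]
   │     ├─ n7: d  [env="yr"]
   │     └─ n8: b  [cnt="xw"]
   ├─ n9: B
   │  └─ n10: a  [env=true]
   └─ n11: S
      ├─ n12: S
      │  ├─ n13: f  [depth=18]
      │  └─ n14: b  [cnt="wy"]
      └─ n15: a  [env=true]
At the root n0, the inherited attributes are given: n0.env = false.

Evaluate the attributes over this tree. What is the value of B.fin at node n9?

10

1. n0.env = false  [given at root]
2. n1.key = true  [true]
3. n2.tag = 27  [27]
4. n2.idx = true  [A.key == true]
5. n3.env = true  [B₀.idx == true]
6. n4.depth = -5  [terminal]
7. n3.ok = 27  [f.depth + 32]
8. n3.sig = false  [not S.env]
9. n3.off = false  [false]
10. n5.tag = 26  [(if S.sig then B₀.tag else S.ok) - 1]
11. n5.idx = false  [S.off == true]
12. n6.env = "wz"  [terminal]
13. n7.env = "yr"  [terminal]
14. n8.cnt = "xw"  [terminal]
15. n5.fin = 12  [B.tag * 3 - 66]
16. n5.off = 7  [7]
17. n2.fin = -4  [(if S.sig then B₀.tag else S.ok) - 31]
18. n2.off = 17  [S.ok - 10]
19. n9.tag = -6  [(if A.key then B₀.fin else B₀.off) - 2]
20. n9.idx = false  [false]
21. n10.env = true  [terminal]
22. n9.fin = 10  [B.tag + 16]
23. n9.off = 12  [12]
24. n11.env = false  [false]
25. n12.env = false  [S₀.env == true]
26. n13.depth = 18  [terminal]
27. n14.cnt = "wy"  [terminal]
28. n12.ok = 30  [len(b.cnt) + 28]
29. n12.sig = true  [S.env == false]
30. n12.off = false  [f.depth > 18]
31. n15.env = true  [terminal]
32. n11.ok = -4  [S₁.ok * 3 - 94]
33. n11.sig = false  [S₁.ok > 30]
34. n11.off = true  [S₁.sig or S₁.off]
35. n1.fin = false  [S.sig == true]
36. n1.mk = true  [true]
37. n0.ok = 18  [18]
38. n0.sig = false  [A.fin == true]
39. n0.off = false  [false]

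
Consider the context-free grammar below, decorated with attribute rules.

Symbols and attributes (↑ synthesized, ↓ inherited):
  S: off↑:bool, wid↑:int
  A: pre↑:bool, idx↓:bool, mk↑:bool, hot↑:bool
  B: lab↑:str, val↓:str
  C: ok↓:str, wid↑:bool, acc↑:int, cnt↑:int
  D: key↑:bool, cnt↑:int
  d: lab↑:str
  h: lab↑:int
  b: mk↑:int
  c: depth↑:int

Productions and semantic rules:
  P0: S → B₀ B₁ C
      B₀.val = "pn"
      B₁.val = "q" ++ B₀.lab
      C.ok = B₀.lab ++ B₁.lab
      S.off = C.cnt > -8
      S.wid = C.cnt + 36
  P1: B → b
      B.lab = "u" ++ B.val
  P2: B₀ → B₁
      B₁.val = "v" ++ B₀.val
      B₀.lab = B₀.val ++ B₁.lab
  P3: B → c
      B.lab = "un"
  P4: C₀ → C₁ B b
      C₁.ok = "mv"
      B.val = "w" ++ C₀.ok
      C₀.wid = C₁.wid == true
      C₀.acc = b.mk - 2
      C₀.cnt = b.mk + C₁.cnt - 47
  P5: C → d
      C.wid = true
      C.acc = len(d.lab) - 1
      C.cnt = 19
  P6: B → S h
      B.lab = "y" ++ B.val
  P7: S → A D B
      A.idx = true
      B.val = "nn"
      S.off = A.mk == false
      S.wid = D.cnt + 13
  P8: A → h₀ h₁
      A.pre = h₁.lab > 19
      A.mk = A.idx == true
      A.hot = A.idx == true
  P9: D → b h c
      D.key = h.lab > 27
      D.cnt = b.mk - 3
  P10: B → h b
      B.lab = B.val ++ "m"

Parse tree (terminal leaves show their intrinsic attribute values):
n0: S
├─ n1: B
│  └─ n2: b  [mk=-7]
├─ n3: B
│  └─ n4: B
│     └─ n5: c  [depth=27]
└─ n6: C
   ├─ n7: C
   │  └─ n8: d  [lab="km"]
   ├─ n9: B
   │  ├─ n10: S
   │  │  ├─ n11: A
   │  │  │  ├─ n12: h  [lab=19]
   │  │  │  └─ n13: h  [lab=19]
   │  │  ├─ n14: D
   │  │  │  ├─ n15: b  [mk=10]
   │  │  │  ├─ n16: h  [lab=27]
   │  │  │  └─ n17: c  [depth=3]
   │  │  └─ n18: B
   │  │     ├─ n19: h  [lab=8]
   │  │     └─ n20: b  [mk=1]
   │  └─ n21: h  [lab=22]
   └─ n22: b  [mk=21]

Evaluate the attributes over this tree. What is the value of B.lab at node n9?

"ywupnqupnun"

1. n1.val = "pn"  ["pn"]
2. n2.mk = -7  [terminal]
3. n1.lab = "upn"  ["u" ++ B.val]
4. n3.val = "qupn"  ["q" ++ B₀.lab]
5. n4.val = "vqupn"  ["v" ++ B₀.val]
6. n5.depth = 27  [terminal]
7. n4.lab = "un"  ["un"]
8. n3.lab = "qupnun"  [B₀.val ++ B₁.lab]
9. n6.ok = "upnqupnun"  [B₀.lab ++ B₁.lab]
10. n7.ok = "mv"  ["mv"]
11. n8.lab = "km"  [terminal]
12. n7.wid = true  [true]
13. n7.acc = 1  [len(d.lab) - 1]
14. n7.cnt = 19  [19]
15. n9.val = "wupnqupnun"  ["w" ++ C₀.ok]
16. n11.idx = true  [true]
17. n12.lab = 19  [terminal]
18. n13.lab = 19  [terminal]
19. n11.pre = false  [h₁.lab > 19]
20. n11.mk = true  [A.idx == true]
21. n11.hot = true  [A.idx == true]
22. n15.mk = 10  [terminal]
23. n16.lab = 27  [terminal]
24. n17.depth = 3  [terminal]
25. n14.key = false  [h.lab > 27]
26. n14.cnt = 7  [b.mk - 3]
27. n18.val = "nn"  ["nn"]
28. n19.lab = 8  [terminal]
29. n20.mk = 1  [terminal]
30. n18.lab = "nnm"  [B.val ++ "m"]
31. n10.off = false  [A.mk == false]
32. n10.wid = 20  [D.cnt + 13]
33. n21.lab = 22  [terminal]
34. n9.lab = "ywupnqupnun"  ["y" ++ B.val]
35. n22.mk = 21  [terminal]
36. n6.wid = true  [C₁.wid == true]
37. n6.acc = 19  [b.mk - 2]
38. n6.cnt = -7  [b.mk + C₁.cnt - 47]
39. n0.off = true  [C.cnt > -8]
40. n0.wid = 29  [C.cnt + 36]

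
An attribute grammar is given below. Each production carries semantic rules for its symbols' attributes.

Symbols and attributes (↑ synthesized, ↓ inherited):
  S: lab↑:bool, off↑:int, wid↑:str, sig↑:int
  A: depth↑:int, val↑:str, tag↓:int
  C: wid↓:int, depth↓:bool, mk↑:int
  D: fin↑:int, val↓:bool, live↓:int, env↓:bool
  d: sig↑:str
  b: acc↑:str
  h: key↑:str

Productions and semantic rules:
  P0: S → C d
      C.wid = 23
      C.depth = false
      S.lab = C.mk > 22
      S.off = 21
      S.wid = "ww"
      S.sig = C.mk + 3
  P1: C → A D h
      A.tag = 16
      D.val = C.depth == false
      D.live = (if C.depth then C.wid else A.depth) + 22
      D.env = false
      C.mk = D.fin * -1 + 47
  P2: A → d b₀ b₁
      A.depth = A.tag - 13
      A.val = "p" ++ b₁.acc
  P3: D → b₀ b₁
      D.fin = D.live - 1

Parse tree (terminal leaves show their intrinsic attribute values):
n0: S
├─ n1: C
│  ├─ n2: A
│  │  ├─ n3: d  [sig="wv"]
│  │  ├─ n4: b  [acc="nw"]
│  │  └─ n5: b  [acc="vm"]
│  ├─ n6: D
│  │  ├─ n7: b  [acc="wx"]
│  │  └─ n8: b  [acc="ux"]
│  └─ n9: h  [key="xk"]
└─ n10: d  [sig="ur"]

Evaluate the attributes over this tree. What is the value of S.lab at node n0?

true

1. n1.wid = 23  [23]
2. n1.depth = false  [false]
3. n2.tag = 16  [16]
4. n3.sig = "wv"  [terminal]
5. n4.acc = "nw"  [terminal]
6. n5.acc = "vm"  [terminal]
7. n2.depth = 3  [A.tag - 13]
8. n2.val = "pvm"  ["p" ++ b₁.acc]
9. n6.val = true  [C.depth == false]
10. n6.live = 25  [(if C.depth then C.wid else A.depth) + 22]
11. n6.env = false  [false]
12. n7.acc = "wx"  [terminal]
13. n8.acc = "ux"  [terminal]
14. n6.fin = 24  [D.live - 1]
15. n9.key = "xk"  [terminal]
16. n1.mk = 23  [D.fin * -1 + 47]
17. n10.sig = "ur"  [terminal]
18. n0.lab = true  [C.mk > 22]
19. n0.off = 21  [21]
20. n0.wid = "ww"  ["ww"]
21. n0.sig = 26  [C.mk + 3]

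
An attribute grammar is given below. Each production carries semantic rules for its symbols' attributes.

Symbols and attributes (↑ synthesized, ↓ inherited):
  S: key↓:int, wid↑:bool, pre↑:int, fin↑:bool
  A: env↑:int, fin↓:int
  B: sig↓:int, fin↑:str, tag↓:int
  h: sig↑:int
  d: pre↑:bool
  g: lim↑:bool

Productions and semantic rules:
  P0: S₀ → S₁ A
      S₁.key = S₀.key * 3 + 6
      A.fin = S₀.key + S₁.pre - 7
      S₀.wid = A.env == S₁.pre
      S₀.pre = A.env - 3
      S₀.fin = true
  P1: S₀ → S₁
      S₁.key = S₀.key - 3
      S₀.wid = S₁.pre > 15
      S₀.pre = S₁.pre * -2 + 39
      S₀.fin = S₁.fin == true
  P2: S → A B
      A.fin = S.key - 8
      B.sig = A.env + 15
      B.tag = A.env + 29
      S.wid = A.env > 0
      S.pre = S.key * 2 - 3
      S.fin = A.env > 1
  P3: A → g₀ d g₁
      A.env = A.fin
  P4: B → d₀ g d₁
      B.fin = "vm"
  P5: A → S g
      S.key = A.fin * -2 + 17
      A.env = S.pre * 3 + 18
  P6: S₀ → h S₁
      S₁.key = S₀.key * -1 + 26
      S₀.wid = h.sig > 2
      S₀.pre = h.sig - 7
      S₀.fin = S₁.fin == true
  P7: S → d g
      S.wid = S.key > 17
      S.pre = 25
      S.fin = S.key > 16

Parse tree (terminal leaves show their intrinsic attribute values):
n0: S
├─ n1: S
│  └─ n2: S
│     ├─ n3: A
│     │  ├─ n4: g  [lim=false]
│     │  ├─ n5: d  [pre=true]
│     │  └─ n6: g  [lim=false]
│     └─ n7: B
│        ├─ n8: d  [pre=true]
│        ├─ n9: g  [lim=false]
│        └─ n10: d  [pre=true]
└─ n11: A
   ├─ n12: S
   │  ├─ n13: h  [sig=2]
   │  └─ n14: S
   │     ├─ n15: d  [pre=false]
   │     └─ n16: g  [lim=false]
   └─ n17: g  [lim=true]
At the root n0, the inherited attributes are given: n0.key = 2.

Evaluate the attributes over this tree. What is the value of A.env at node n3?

1. n0.key = 2  [given at root]
2. n1.key = 12  [S₀.key * 3 + 6]
3. n2.key = 9  [S₀.key - 3]
4. n3.fin = 1  [S.key - 8]
5. n4.lim = false  [terminal]
6. n5.pre = true  [terminal]
7. n6.lim = false  [terminal]
8. n3.env = 1  [A.fin]
9. n7.sig = 16  [A.env + 15]
10. n7.tag = 30  [A.env + 29]
11. n8.pre = true  [terminal]
12. n9.lim = false  [terminal]
13. n10.pre = true  [terminal]
14. n7.fin = "vm"  ["vm"]
15. n2.wid = true  [A.env > 0]
16. n2.pre = 15  [S.key * 2 - 3]
17. n2.fin = false  [A.env > 1]
18. n1.wid = false  [S₁.pre > 15]
19. n1.pre = 9  [S₁.pre * -2 + 39]
20. n1.fin = false  [S₁.fin == true]
21. n11.fin = 4  [S₀.key + S₁.pre - 7]
22. n12.key = 9  [A.fin * -2 + 17]
23. n13.sig = 2  [terminal]
24. n14.key = 17  [S₀.key * -1 + 26]
25. n15.pre = false  [terminal]
26. n16.lim = false  [terminal]
27. n14.wid = false  [S.key > 17]
28. n14.pre = 25  [25]
29. n14.fin = true  [S.key > 16]
30. n12.wid = false  [h.sig > 2]
31. n12.pre = -5  [h.sig - 7]
32. n12.fin = true  [S₁.fin == true]
33. n17.lim = true  [terminal]
34. n11.env = 3  [S.pre * 3 + 18]
35. n0.wid = false  [A.env == S₁.pre]
36. n0.pre = 0  [A.env - 3]
37. n0.fin = true  [true]

1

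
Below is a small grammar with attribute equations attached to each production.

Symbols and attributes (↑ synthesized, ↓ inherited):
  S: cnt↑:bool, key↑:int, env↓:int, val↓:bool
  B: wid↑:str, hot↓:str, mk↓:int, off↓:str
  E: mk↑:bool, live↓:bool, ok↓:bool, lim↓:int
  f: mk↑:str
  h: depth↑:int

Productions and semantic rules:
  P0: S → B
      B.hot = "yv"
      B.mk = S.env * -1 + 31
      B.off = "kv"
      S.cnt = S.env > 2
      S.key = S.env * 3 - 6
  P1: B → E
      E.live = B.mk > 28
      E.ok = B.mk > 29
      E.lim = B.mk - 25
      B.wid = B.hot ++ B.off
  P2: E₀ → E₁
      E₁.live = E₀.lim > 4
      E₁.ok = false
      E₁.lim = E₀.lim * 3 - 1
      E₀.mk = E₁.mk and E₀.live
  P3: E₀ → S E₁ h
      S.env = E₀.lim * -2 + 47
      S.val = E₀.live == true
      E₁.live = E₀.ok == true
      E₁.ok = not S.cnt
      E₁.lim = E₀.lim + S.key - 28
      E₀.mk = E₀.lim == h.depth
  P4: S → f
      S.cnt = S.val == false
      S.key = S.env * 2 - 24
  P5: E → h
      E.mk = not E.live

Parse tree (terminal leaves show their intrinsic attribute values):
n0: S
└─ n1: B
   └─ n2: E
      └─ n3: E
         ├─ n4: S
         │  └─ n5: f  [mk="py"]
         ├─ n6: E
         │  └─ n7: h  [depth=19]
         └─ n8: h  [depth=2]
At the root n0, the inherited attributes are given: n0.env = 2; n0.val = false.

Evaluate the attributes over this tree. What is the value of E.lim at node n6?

9

1. n0.env = 2  [given at root]
2. n0.val = false  [given at root]
3. n1.hot = "yv"  ["yv"]
4. n1.mk = 29  [S.env * -1 + 31]
5. n1.off = "kv"  ["kv"]
6. n2.live = true  [B.mk > 28]
7. n2.ok = false  [B.mk > 29]
8. n2.lim = 4  [B.mk - 25]
9. n3.live = false  [E₀.lim > 4]
10. n3.ok = false  [false]
11. n3.lim = 11  [E₀.lim * 3 - 1]
12. n4.env = 25  [E₀.lim * -2 + 47]
13. n4.val = false  [E₀.live == true]
14. n5.mk = "py"  [terminal]
15. n4.cnt = true  [S.val == false]
16. n4.key = 26  [S.env * 2 - 24]
17. n6.live = false  [E₀.ok == true]
18. n6.ok = false  [not S.cnt]
19. n6.lim = 9  [E₀.lim + S.key - 28]
20. n7.depth = 19  [terminal]
21. n6.mk = true  [not E.live]
22. n8.depth = 2  [terminal]
23. n3.mk = false  [E₀.lim == h.depth]
24. n2.mk = false  [E₁.mk and E₀.live]
25. n1.wid = "yvkv"  [B.hot ++ B.off]
26. n0.cnt = false  [S.env > 2]
27. n0.key = 0  [S.env * 3 - 6]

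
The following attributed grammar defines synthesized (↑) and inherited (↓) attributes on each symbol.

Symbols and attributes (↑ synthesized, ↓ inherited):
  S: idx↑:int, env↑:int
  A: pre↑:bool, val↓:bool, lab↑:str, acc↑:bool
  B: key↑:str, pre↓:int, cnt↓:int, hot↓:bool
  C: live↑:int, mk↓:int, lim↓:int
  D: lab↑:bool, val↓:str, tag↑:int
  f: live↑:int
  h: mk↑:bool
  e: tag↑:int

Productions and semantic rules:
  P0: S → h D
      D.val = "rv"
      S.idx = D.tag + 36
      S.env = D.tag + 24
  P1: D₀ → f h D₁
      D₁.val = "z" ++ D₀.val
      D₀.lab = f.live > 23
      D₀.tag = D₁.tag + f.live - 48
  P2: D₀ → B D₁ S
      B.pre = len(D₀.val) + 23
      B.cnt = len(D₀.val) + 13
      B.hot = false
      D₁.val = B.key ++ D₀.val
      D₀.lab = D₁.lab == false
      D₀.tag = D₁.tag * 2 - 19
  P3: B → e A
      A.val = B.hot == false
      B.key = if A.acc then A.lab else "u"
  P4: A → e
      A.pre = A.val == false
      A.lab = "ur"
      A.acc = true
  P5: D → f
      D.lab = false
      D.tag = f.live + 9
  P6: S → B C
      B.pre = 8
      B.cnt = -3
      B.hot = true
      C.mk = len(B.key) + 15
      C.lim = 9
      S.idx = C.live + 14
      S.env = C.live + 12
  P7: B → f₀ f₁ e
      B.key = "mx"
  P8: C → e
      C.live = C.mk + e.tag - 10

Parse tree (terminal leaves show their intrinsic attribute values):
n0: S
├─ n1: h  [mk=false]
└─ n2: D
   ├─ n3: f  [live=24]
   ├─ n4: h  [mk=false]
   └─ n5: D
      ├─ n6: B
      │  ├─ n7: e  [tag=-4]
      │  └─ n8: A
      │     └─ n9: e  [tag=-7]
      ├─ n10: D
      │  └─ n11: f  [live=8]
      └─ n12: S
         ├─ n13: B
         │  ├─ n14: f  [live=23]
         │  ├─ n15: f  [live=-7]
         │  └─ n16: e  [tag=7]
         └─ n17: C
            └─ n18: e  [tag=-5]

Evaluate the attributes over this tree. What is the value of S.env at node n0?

1. n1.mk = false  [terminal]
2. n2.val = "rv"  ["rv"]
3. n3.live = 24  [terminal]
4. n4.mk = false  [terminal]
5. n5.val = "zrv"  ["z" ++ D₀.val]
6. n6.pre = 26  [len(D₀.val) + 23]
7. n6.cnt = 16  [len(D₀.val) + 13]
8. n6.hot = false  [false]
9. n7.tag = -4  [terminal]
10. n8.val = true  [B.hot == false]
11. n9.tag = -7  [terminal]
12. n8.pre = false  [A.val == false]
13. n8.lab = "ur"  ["ur"]
14. n8.acc = true  [true]
15. n6.key = "ur"  [if A.acc then A.lab else "u"]
16. n10.val = "urzrv"  [B.key ++ D₀.val]
17. n11.live = 8  [terminal]
18. n10.lab = false  [false]
19. n10.tag = 17  [f.live + 9]
20. n13.pre = 8  [8]
21. n13.cnt = -3  [-3]
22. n13.hot = true  [true]
23. n14.live = 23  [terminal]
24. n15.live = -7  [terminal]
25. n16.tag = 7  [terminal]
26. n13.key = "mx"  ["mx"]
27. n17.mk = 17  [len(B.key) + 15]
28. n17.lim = 9  [9]
29. n18.tag = -5  [terminal]
30. n17.live = 2  [C.mk + e.tag - 10]
31. n12.idx = 16  [C.live + 14]
32. n12.env = 14  [C.live + 12]
33. n5.lab = true  [D₁.lab == false]
34. n5.tag = 15  [D₁.tag * 2 - 19]
35. n2.lab = true  [f.live > 23]
36. n2.tag = -9  [D₁.tag + f.live - 48]
37. n0.idx = 27  [D.tag + 36]
38. n0.env = 15  [D.tag + 24]

15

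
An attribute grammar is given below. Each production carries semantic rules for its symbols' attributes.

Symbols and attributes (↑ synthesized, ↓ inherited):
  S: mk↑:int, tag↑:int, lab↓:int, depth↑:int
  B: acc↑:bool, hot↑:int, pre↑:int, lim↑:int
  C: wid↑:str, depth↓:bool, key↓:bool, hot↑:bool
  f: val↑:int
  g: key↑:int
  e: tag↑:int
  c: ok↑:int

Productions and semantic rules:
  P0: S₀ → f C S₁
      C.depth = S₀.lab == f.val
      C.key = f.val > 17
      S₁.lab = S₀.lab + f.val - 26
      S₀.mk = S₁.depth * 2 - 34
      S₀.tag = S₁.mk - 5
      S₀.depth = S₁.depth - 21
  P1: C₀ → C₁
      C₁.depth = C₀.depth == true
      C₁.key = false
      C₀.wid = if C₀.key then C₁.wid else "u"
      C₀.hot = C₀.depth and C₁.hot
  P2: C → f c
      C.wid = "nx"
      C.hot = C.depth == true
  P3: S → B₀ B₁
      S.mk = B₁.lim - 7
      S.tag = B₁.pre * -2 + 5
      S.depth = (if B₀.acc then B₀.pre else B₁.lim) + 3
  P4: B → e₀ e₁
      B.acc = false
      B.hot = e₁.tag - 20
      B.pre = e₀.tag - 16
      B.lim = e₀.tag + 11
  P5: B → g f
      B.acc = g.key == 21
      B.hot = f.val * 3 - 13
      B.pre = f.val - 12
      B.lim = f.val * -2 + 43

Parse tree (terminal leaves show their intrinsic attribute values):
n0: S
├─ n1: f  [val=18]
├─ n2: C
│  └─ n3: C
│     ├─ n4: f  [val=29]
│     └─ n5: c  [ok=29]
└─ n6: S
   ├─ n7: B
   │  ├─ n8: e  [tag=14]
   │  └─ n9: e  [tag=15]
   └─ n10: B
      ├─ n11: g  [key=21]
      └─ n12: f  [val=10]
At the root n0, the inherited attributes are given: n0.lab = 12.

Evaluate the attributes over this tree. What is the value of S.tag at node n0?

11

1. n0.lab = 12  [given at root]
2. n1.val = 18  [terminal]
3. n2.depth = false  [S₀.lab == f.val]
4. n2.key = true  [f.val > 17]
5. n3.depth = false  [C₀.depth == true]
6. n3.key = false  [false]
7. n4.val = 29  [terminal]
8. n5.ok = 29  [terminal]
9. n3.wid = "nx"  ["nx"]
10. n3.hot = false  [C.depth == true]
11. n2.wid = "nx"  [if C₀.key then C₁.wid else "u"]
12. n2.hot = false  [C₀.depth and C₁.hot]
13. n6.lab = 4  [S₀.lab + f.val - 26]
14. n8.tag = 14  [terminal]
15. n9.tag = 15  [terminal]
16. n7.acc = false  [false]
17. n7.hot = -5  [e₁.tag - 20]
18. n7.pre = -2  [e₀.tag - 16]
19. n7.lim = 25  [e₀.tag + 11]
20. n11.key = 21  [terminal]
21. n12.val = 10  [terminal]
22. n10.acc = true  [g.key == 21]
23. n10.hot = 17  [f.val * 3 - 13]
24. n10.pre = -2  [f.val - 12]
25. n10.lim = 23  [f.val * -2 + 43]
26. n6.mk = 16  [B₁.lim - 7]
27. n6.tag = 9  [B₁.pre * -2 + 5]
28. n6.depth = 26  [(if B₀.acc then B₀.pre else B₁.lim) + 3]
29. n0.mk = 18  [S₁.depth * 2 - 34]
30. n0.tag = 11  [S₁.mk - 5]
31. n0.depth = 5  [S₁.depth - 21]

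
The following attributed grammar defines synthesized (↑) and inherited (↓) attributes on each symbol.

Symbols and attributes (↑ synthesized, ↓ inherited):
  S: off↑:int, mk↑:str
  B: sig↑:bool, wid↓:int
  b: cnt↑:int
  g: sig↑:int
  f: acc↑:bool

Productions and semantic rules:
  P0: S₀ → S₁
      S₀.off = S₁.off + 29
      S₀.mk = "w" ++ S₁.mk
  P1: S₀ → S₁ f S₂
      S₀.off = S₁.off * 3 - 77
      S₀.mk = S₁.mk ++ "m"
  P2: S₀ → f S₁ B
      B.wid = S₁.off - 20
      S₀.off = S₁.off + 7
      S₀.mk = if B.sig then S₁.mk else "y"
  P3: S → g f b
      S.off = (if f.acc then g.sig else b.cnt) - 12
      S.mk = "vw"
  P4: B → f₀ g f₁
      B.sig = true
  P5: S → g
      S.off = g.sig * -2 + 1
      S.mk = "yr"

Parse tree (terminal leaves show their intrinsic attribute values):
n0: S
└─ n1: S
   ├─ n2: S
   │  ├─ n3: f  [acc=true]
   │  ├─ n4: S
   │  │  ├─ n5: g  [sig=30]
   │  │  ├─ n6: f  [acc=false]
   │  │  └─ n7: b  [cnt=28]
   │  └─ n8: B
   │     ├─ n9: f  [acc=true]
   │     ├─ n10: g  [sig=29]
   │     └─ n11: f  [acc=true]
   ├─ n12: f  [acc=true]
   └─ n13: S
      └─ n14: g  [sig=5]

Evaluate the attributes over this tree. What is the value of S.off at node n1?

1. n3.acc = true  [terminal]
2. n5.sig = 30  [terminal]
3. n6.acc = false  [terminal]
4. n7.cnt = 28  [terminal]
5. n4.off = 16  [(if f.acc then g.sig else b.cnt) - 12]
6. n4.mk = "vw"  ["vw"]
7. n8.wid = -4  [S₁.off - 20]
8. n9.acc = true  [terminal]
9. n10.sig = 29  [terminal]
10. n11.acc = true  [terminal]
11. n8.sig = true  [true]
12. n2.off = 23  [S₁.off + 7]
13. n2.mk = "vw"  [if B.sig then S₁.mk else "y"]
14. n12.acc = true  [terminal]
15. n14.sig = 5  [terminal]
16. n13.off = -9  [g.sig * -2 + 1]
17. n13.mk = "yr"  ["yr"]
18. n1.off = -8  [S₁.off * 3 - 77]
19. n1.mk = "vwm"  [S₁.mk ++ "m"]
20. n0.off = 21  [S₁.off + 29]
21. n0.mk = "wvwm"  ["w" ++ S₁.mk]

-8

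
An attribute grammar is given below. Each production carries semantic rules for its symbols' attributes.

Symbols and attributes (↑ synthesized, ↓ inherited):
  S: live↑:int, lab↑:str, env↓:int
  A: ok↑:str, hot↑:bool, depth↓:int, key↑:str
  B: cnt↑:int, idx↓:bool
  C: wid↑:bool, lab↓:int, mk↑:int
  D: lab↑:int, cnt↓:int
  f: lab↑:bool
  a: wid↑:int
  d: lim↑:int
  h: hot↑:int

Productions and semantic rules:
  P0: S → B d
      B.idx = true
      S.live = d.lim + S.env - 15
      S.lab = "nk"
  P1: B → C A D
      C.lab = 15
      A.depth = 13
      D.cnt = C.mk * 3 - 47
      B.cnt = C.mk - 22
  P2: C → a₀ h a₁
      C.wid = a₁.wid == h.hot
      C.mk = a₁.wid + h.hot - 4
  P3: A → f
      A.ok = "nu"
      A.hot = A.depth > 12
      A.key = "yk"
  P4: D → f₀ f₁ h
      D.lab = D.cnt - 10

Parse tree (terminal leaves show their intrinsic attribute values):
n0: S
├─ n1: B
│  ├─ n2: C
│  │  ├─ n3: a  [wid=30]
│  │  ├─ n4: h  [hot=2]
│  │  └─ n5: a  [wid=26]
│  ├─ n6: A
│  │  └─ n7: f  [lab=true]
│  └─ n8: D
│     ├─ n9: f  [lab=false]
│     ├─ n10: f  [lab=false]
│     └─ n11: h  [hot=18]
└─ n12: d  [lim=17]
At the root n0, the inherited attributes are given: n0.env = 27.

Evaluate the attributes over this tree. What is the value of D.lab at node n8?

1. n0.env = 27  [given at root]
2. n1.idx = true  [true]
3. n2.lab = 15  [15]
4. n3.wid = 30  [terminal]
5. n4.hot = 2  [terminal]
6. n5.wid = 26  [terminal]
7. n2.wid = false  [a₁.wid == h.hot]
8. n2.mk = 24  [a₁.wid + h.hot - 4]
9. n6.depth = 13  [13]
10. n7.lab = true  [terminal]
11. n6.ok = "nu"  ["nu"]
12. n6.hot = true  [A.depth > 12]
13. n6.key = "yk"  ["yk"]
14. n8.cnt = 25  [C.mk * 3 - 47]
15. n9.lab = false  [terminal]
16. n10.lab = false  [terminal]
17. n11.hot = 18  [terminal]
18. n8.lab = 15  [D.cnt - 10]
19. n1.cnt = 2  [C.mk - 22]
20. n12.lim = 17  [terminal]
21. n0.live = 29  [d.lim + S.env - 15]
22. n0.lab = "nk"  ["nk"]

15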